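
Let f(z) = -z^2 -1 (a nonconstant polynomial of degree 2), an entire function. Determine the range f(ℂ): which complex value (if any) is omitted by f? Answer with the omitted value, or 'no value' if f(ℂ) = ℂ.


Little Picard bounds the complement of f(ℂ) to at most one point.
For every w ∈ ℂ, the equation p(z) − w = 0 is a nonconstant polynomial in z and hence has at least one root by the fundamental theorem of algebra. So p is surjective onto ℂ, omitting no value.

Omitted value: no value.


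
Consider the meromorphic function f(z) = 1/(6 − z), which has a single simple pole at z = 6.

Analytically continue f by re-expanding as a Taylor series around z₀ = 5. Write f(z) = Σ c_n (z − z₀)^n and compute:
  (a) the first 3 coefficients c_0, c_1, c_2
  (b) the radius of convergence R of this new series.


Let w = z − z₀, so z = z₀ + w.
Then 6 − z = 6 − (z₀ + w) = (6 − z₀) − w = 1 − w.
f(z) = 1/(1 − w) = (1/(1)) · 1/(1 − w/(1)) = Σ_{n≥0} w^n / (1)^(n+1).
So c_n = 1/(1)^(n+1):
  c_0 = 1/(1)^1 = 1.
  c_1 = 1/(1)^2 = 1.
  c_2 = 1/(1)^3 = 1.
The series is valid for |w/d| < 1, i.e. |z − z₀| < |d|.
Radius of convergence: R = |6 − z₀| = |1| = 1 (distance from z₀ to the singularity z = 6).

c_0 = 1, c_1 = 1, c_2 = 1; R = 1.


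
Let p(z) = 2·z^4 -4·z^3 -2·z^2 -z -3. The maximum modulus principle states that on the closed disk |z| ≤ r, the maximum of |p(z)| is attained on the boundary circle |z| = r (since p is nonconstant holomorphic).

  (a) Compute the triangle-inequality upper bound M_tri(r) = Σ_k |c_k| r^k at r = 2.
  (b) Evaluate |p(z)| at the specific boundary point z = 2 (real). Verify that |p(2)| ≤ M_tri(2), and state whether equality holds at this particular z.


Coefficients: c_0 = -3, c_1 = -1, c_2 = -2, c_3 = -4, c_4 = 2. Radius r = 2.
Part (a). Triangle bound: M_tri(r) = Σ_k |c_k| r^k
  = |-3|·2^0 + |-1|·2^1 + |-2|·2^2 + |-4|·2^3 + |2|·2^4
  = 3 + 2 + 8 + 32 + 32 = 77.
This bounds M(r) := max_{|z|=r} |p(z)| from above; equality holds iff all terms c_k z^k can be made to align in phase at a single z on |z|=r.
Part (b). At z = 2 (real, on the circle |z| = r):
  p(2) = (-3)·2^0 + (-1)·2^1 + (-2)·2^2 + (-4)·2^3 + (2)·2^4 = -13.
  |p(2)| = 13.
Check: |p(2)| = 13 ≤ 77 = M_tri(2). ✓ Equality does not hold at z = 2 (the coefficients have mixed signs, so the terms do not all align in phase there).

M_tri(2) = 77; |p(2)| = 13; equality at z=2: no.


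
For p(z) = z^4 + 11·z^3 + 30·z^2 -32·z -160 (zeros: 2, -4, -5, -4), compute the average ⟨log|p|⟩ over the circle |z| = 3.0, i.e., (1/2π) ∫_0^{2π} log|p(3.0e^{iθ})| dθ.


Zeros: -5, -4, -4, 2; r = 3.0.
Inside |z| < r: 2. Outside (|z| ≥ r): -5, -4, -4.
p(0) = -160, so log|p(0)| = log(160) = 5.0752.
Apply Jensen: I(r) = log|p(0)| + Σ_k log(r/|z_k|), summed over zeros inside |z| < r.
  log(r/|z_k|) for z_k = 2: log(3.0/2) = 0.4055
  Outside zeros (-5, -4, -4) contribute nothing to the Jensen sum.
Sum over inside zeros: 0.4055.
I(r) = log|p(0)| + (inside sum) = 5.0752 + 0.4055 = 5.4806.
Note: since some zeros are outside |z| ≤ r, the simplified n·log(r) form does NOT apply — only the inside zeros contribute.

I(r) ≈ 5.4806.


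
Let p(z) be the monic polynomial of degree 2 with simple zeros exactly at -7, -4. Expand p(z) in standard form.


The polynomial is p(z) = ∏_{α ∈ S} (z − α), where S = {-7, -4}.
Expanding the product yields: p(z) = z^2 + 11·z + 28.
The resulting polynomial has degree 2 and real coefficients as required.

p(z) = z^2 + 11·z + 28.


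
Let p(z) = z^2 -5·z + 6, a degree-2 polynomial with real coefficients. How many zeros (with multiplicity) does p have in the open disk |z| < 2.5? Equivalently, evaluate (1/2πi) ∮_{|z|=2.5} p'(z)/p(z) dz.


The zeros of p are: 3, 2.
Their magnitudes are: 3, 2.
Zeros with |z| < R = 2.5: 2.
Count = 1.
By the argument principle, (1/2πi) ∮_{|z|=R} p'(z)/p(z) dz equals exactly this count.

Number of zeros inside |z| < 2.5: 1.


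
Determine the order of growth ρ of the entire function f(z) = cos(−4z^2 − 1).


Write cos(w) = (e^{iw} ± e^{−iw})/(2 or 2i), so |cos(w)| ≤ e^{|w|}. With w = −4z^2 − 1, |w| ≤ 4r^2 + 1 on |z|=r, giving M(r) ≤ e^{4r^2 + 1} and ρ ≤ 2. For the lower bound, choose z on |z|=r with -4z^2 purely imaginary of modulus 4r^2; then |cos(−4z^2 − 1)| grows like e^{4r^2}/2, so ρ ≥ 2. Hence ρ = 2.
Therefore ρ = 2.

Order ρ = 2.


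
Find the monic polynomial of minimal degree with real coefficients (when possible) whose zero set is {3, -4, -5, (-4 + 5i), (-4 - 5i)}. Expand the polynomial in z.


The polynomial is p(z) = ∏_{α ∈ S} (z − α), where S = {3, -4, -5, (-4 + 5i), (-4 - 5i)}.
Expanding the product yields: p(z) = z^5 + 14·z^4 + 82·z^3 + 130·z^2 -767·z -2460.
Note conjugate pairs combine to real quadratics: (z − (-4+5i))(z − (-4−5i)) = z² + 8z + 41.
The resulting polynomial has degree 5 and real coefficients as required.

p(z) = z^5 + 14·z^4 + 82·z^3 + 130·z^2 -767·z -2460.


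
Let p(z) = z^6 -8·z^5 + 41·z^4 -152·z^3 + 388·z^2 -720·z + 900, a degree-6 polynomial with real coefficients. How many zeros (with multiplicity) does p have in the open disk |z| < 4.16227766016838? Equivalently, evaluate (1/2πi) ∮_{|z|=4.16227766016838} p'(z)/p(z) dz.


The zeros of p are: (3 + 1i), (3 - 1i), (1 + 3i), (1 - 3i), (0 + 3i), (0 - 3i).
Their magnitudes are: 3.162, 3.162, 3.162, 3.162, 3, 3.
Zeros with |z| < R = 4.16227766016838: (3 + 1i), (3 - 1i), (1 + 3i), (1 - 3i), (0 + 3i), (0 - 3i).
Count = 6.
By the argument principle, (1/2πi) ∮_{|z|=R} p'(z)/p(z) dz equals exactly this count.

Number of zeros inside |z| < 4.16227766016838: 6.


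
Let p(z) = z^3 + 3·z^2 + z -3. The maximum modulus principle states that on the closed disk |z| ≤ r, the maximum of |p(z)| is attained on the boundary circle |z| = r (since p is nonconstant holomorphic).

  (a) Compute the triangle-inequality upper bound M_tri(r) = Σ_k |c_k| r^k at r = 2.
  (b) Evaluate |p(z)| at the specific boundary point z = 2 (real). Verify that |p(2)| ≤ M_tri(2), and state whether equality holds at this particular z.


Coefficients: c_0 = -3, c_1 = 1, c_2 = 3, c_3 = 1. Radius r = 2.
Part (a). Triangle bound: M_tri(r) = Σ_k |c_k| r^k
  = |-3|·2^0 + |1|·2^1 + |3|·2^2 + |1|·2^3
  = 3 + 2 + 12 + 8 = 25.
This bounds M(r) := max_{|z|=r} |p(z)| from above; equality holds iff all terms c_k z^k can be made to align in phase at a single z on |z|=r.
Part (b). At z = 2 (real, on the circle |z| = r):
  p(2) = (-3)·2^0 + (1)·2^1 + (3)·2^2 + (1)·2^3 = 19.
  |p(2)| = 19.
Check: |p(2)| = 19 ≤ 25 = M_tri(2). ✓ Equality does not hold at z = 2 (the coefficients have mixed signs, so the terms do not all align in phase there).

M_tri(2) = 25; |p(2)| = 19; equality at z=2: no.


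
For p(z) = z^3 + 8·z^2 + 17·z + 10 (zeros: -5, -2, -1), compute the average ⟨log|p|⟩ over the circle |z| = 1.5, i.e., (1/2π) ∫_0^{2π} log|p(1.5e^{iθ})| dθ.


Zeros: -5, -2, -1; r = 1.5.
Inside |z| < r: -1. Outside (|z| ≥ r): -5, -2.
p(0) = 10, so log|p(0)| = log(10) = 2.3026.
Apply Jensen: I(r) = log|p(0)| + Σ_k log(r/|z_k|), summed over zeros inside |z| < r.
  log(r/|z_k|) for z_k = -1: log(1.5/1) = 0.4055
  Outside zeros (-5, -2) contribute nothing to the Jensen sum.
Sum over inside zeros: 0.4055.
I(r) = log|p(0)| + (inside sum) = 2.3026 + 0.4055 = 2.7081.
Note: since some zeros are outside |z| ≤ r, the simplified n·log(r) form does NOT apply — only the inside zeros contribute.

I(r) ≈ 2.7081.


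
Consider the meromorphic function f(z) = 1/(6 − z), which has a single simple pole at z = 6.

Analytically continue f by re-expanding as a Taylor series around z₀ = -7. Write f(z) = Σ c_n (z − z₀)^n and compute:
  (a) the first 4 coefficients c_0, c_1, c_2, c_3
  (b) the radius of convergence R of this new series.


Let w = z − z₀, so z = z₀ + w.
Then 6 − z = 6 − (z₀ + w) = (6 − z₀) − w = 13 − w.
f(z) = 1/(13 − w) = (1/(13)) · 1/(1 − w/(13)) = Σ_{n≥0} w^n / (13)^(n+1).
So c_n = 1/(13)^(n+1):
  c_0 = 1/(13)^1 = 1/13.
  c_1 = 1/(13)^2 = 1/169.
  c_2 = 1/(13)^3 = 1/2197.
  c_3 = 1/(13)^4 = 1/28561.
The series is valid for |w/d| < 1, i.e. |z − z₀| < |d|.
Radius of convergence: R = |6 − z₀| = |13| = 13 (distance from z₀ to the singularity z = 6).

c_0 = 1/13, c_1 = 1/169, c_2 = 1/2197, c_3 = 1/28561; R = 13.


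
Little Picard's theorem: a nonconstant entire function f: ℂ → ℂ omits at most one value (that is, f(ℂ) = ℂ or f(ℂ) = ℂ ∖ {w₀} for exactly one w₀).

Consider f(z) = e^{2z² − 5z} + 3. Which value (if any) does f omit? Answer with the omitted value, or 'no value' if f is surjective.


Little Picard bounds the complement of f(ℂ) to at most one point.
The exponent g(z) = 2z² − 5z is a nonconstant polynomial, hence surjective onto ℂ. So e^{g(z)} takes every value in {e^w : w ∈ ℂ} = ℂ ∖ {0}. Adding 3 shifts the range to ℂ ∖ {3}. f omits exactly 3.

Omitted value: 3.


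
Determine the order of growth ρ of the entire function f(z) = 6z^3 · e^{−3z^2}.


M(r) = max_{|z|=r} |6|·|z|^3·|e^{−3z^2}| = 6·r^3 · e^{3r^2} (the factors attain their maxima compatibly on |z|=r). Then log M(r) = log 6 + 3·log r + 3r^2, dominated by the last term, so log log M(r) ~ 2·log r. The polynomial factor 6z^3 contributes only a log r term and does not affect the order. ρ = 2.
Therefore ρ = 2.

Order ρ = 2.


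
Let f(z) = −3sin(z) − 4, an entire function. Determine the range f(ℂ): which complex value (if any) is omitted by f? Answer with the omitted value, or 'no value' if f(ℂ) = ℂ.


Little Picard bounds the complement of f(ℂ) to at most one point.
sin is entire and surjective onto ℂ: for every w ∈ ℂ, sin(ζ) = w has a solution ζ ∈ ℂ (e.g., via the complex inverse arcsin). With ζ = z this gives z = ζ/(1). Then -3·sin(z) takes every value in -3·ℂ = ℂ, and adding -4 is a bijection of ℂ. So f is surjective and omits no value. (Note: only on the real line is sin bounded by [−1, 1].)

Omitted value: no value.


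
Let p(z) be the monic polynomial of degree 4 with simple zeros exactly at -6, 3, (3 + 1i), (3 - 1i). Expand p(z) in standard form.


The polynomial is p(z) = ∏_{α ∈ S} (z − α), where S = {-6, 3, (3 + 1i), (3 - 1i)}.
Expanding the product yields: p(z) = z^4 -3·z^3 -26·z^2 + 138·z -180.
Note conjugate pairs combine to real quadratics: (z − (3+1i))(z − (3−1i)) = z² − 6z + 10.
The resulting polynomial has degree 4 and real coefficients as required.

p(z) = z^4 -3·z^3 -26·z^2 + 138·z -180.


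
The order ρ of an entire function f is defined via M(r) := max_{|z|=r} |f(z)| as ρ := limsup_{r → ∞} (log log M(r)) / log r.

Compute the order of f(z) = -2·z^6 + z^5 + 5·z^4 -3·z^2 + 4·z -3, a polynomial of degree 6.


|f(z)| ≤ Σ|c_k|·r^k = O(r^6) as r → ∞. Polynomial growth is O(e^{r^ε}) for every ε > 0 (since r^6/e^{r^ε} → 0), so ρ ≤ ε for all ε > 0, i.e. ρ = 0. Every nonconstant polynomial has order 0.
Therefore ρ = 0.

Order ρ = 0.


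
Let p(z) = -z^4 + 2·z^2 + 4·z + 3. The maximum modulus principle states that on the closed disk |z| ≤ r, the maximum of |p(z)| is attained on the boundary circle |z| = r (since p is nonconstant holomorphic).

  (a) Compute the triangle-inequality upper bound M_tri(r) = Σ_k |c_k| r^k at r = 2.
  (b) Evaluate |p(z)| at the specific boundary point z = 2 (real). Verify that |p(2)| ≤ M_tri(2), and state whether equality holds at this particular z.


Coefficients: c_0 = 3, c_1 = 4, c_2 = 2, c_3 = 0, c_4 = -1. Radius r = 2.
Part (a). Triangle bound: M_tri(r) = Σ_k |c_k| r^k
  = |3|·2^0 + |4|·2^1 + |2|·2^2 + |0|·2^3 + |-1|·2^4
  = 3 + 8 + 8 + 0 + 16 = 35.
This bounds M(r) := max_{|z|=r} |p(z)| from above; equality holds iff all terms c_k z^k can be made to align in phase at a single z on |z|=r.
Part (b). At z = 2 (real, on the circle |z| = r):
  p(2) = (3)·2^0 + (4)·2^1 + (2)·2^2 + (0)·2^3 + (-1)·2^4 = 3.
  |p(2)| = 3.
Check: |p(2)| = 3 ≤ 35 = M_tri(2). ✓ Equality does not hold at z = 2 (the coefficients have mixed signs, so the terms do not all align in phase there).

M_tri(2) = 35; |p(2)| = 3; equality at z=2: no.


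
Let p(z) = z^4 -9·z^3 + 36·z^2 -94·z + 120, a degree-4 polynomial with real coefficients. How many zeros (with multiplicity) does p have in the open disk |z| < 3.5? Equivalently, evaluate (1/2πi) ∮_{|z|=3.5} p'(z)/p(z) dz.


The zeros of p are: (1 + 3i), (1 - 3i), 4, 3.
Their magnitudes are: 3.162, 3.162, 4, 3.
Zeros with |z| < R = 3.5: (1 + 3i), (1 - 3i), 3.
Count = 3.
By the argument principle, (1/2πi) ∮_{|z|=R} p'(z)/p(z) dz equals exactly this count.

Number of zeros inside |z| < 3.5: 3.


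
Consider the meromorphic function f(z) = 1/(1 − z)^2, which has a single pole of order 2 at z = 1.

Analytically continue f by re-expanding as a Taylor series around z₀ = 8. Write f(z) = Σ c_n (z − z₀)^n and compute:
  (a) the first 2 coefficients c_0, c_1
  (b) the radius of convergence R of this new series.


Let w = z − z₀, so z = z₀ + w.
Then 1 − z = 1 − (z₀ + w) = (1 − z₀) − w = -7 − w.
f(z) = 1/(-7 − w)^2 = (1/(-7)^2) · (1 − w/(-7))^{−2}.
By the binomial series (1−u)^{−2} = Σ_{n≥0} C(n+1, 1) u^n for |u|<1, with u = w/(-7):
  c_n = C(n+1, 1) / (-7)^(n+2).
  c_0 = 1/(-7)^2 = 1/49.
  c_1 = 2/(-7)^3 = -2/343.
The series is valid for |w/d| < 1, i.e. |z − z₀| < |d|.
Radius of convergence: R = |1 − z₀| = |-7| = 7 (distance from z₀ to the singularity z = 1).

c_0 = 1/49, c_1 = -2/343; R = 7.


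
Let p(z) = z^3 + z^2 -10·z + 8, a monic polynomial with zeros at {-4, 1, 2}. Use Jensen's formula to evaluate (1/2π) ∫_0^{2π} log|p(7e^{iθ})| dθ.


Zeros: -4, 1, 2; r = 7.
Inside |z| < r: -4, 1, 2. Outside (|z| ≥ r): ∅.
p(0) = 8, so log|p(0)| = log(8) = 2.0794.
Apply Jensen: I(r) = log|p(0)| + Σ_k log(r/|z_k|), summed over zeros inside |z| < r.
  log(r/|z_k|) for z_k = -4: log(7/4) = 0.5596
  log(r/|z_k|) for z_k = 1: log(7/1) = 1.9459
  log(r/|z_k|) for z_k = 2: log(7/2) = 1.2528
Sum over inside zeros: 3.7583.
I(r) = log|p(0)| + (inside sum) = 2.0794 + 3.7583 = 5.8377.
Closed form (all zeros inside, monic): I(r) = n·log(r) = 3·log(7) = 5.8377. ✓

I(r) ≈ 5.8377.


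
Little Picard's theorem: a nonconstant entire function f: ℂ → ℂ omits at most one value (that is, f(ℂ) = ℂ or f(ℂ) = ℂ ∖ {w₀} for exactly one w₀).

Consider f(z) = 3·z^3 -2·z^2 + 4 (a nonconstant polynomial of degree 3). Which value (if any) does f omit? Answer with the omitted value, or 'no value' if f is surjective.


Little Picard bounds the complement of f(ℂ) to at most one point.
For every w ∈ ℂ, the equation p(z) − w = 0 is a nonconstant polynomial in z and hence has at least one root by the fundamental theorem of algebra. So p is surjective onto ℂ, omitting no value.

Omitted value: no value.


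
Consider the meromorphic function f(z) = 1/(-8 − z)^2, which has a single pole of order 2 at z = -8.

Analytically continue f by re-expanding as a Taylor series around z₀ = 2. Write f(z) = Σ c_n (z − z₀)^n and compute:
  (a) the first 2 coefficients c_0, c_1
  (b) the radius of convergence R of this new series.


Let w = z − z₀, so z = z₀ + w.
Then -8 − z = -8 − (z₀ + w) = (-8 − z₀) − w = -10 − w.
f(z) = 1/(-10 − w)^2 = (1/(-10)^2) · (1 − w/(-10))^{−2}.
By the binomial series (1−u)^{−2} = Σ_{n≥0} C(n+1, 1) u^n for |u|<1, with u = w/(-10):
  c_n = C(n+1, 1) / (-10)^(n+2).
  c_0 = 1/(-10)^2 = 1/100.
  c_1 = 2/(-10)^3 = -1/500.
The series is valid for |w/d| < 1, i.e. |z − z₀| < |d|.
Radius of convergence: R = |-8 − z₀| = |-10| = 10 (distance from z₀ to the singularity z = -8).

c_0 = 1/100, c_1 = -1/500; R = 10.


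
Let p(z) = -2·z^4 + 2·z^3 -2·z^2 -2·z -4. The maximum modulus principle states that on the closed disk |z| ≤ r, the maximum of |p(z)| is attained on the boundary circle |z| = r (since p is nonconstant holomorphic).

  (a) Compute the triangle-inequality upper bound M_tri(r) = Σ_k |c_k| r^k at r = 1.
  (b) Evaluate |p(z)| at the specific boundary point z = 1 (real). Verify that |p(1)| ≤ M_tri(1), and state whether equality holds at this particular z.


Coefficients: c_0 = -4, c_1 = -2, c_2 = -2, c_3 = 2, c_4 = -2. Radius r = 1.
Part (a). Triangle bound: M_tri(r) = Σ_k |c_k| r^k
  = |-4|·1^0 + |-2|·1^1 + |-2|·1^2 + |2|·1^3 + |-2|·1^4
  = 4 + 2 + 2 + 2 + 2 = 12.
This bounds M(r) := max_{|z|=r} |p(z)| from above; equality holds iff all terms c_k z^k can be made to align in phase at a single z on |z|=r.
Part (b). At z = 1 (real, on the circle |z| = r):
  p(1) = (-4)·1^0 + (-2)·1^1 + (-2)·1^2 + (2)·1^3 + (-2)·1^4 = -8.
  |p(1)| = 8.
Check: |p(1)| = 8 ≤ 12 = M_tri(1). ✓ Equality does not hold at z = 1 (the coefficients have mixed signs, so the terms do not all align in phase there).

M_tri(1) = 12; |p(1)| = 8; equality at z=1: no.


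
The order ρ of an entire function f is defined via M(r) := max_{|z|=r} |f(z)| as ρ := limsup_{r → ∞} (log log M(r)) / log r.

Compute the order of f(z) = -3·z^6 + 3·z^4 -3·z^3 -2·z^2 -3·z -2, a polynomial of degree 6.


|f(z)| ≤ Σ|c_k|·r^k = O(r^6) as r → ∞. Polynomial growth is O(e^{r^ε}) for every ε > 0 (since r^6/e^{r^ε} → 0), so ρ ≤ ε for all ε > 0, i.e. ρ = 0. Every nonconstant polynomial has order 0.
Therefore ρ = 0.

Order ρ = 0.


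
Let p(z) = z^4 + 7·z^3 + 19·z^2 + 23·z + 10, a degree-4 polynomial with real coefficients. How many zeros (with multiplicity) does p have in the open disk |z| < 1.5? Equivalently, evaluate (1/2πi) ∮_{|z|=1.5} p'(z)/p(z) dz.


The zeros of p are: -1, -2, (-2 + 1i), (-2 - 1i).
Their magnitudes are: 1, 2, 2.236, 2.236.
Zeros with |z| < R = 1.5: -1.
Count = 1.
By the argument principle, (1/2πi) ∮_{|z|=R} p'(z)/p(z) dz equals exactly this count.

Number of zeros inside |z| < 1.5: 1.


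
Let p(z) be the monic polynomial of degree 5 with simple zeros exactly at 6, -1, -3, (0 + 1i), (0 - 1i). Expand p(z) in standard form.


The polynomial is p(z) = ∏_{α ∈ S} (z − α), where S = {6, -1, -3, (0 + 1i), (0 - 1i)}.
Expanding the product yields: p(z) = z^5 -2·z^4 -20·z^3 -20·z^2 -21·z -18.
Note conjugate pairs combine to real quadratics: (z − (0+1i))(z − (0−1i)) = z² + 1.
The resulting polynomial has degree 5 and real coefficients as required.

p(z) = z^5 -2·z^4 -20·z^3 -20·z^2 -21·z -18.


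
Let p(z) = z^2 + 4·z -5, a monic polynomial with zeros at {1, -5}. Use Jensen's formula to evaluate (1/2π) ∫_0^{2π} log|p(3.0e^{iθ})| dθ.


Zeros: -5, 1; r = 3.0.
Inside |z| < r: 1. Outside (|z| ≥ r): -5.
p(0) = -5, so log|p(0)| = log(5) = 1.6094.
Apply Jensen: I(r) = log|p(0)| + Σ_k log(r/|z_k|), summed over zeros inside |z| < r.
  log(r/|z_k|) for z_k = 1: log(3.0/1) = 1.0986
  Outside zeros (-5) contribute nothing to the Jensen sum.
Sum over inside zeros: 1.0986.
I(r) = log|p(0)| + (inside sum) = 1.6094 + 1.0986 = 2.7081.
Note: since some zeros are outside |z| ≤ r, the simplified n·log(r) form does NOT apply — only the inside zeros contribute.

I(r) ≈ 2.7081.


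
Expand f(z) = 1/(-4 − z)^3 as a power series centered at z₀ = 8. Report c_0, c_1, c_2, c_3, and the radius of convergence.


Let w = z − z₀, so z = z₀ + w.
Then -4 − z = -4 − (z₀ + w) = (-4 − z₀) − w = -12 − w.
f(z) = 1/(-12 − w)^3 = (1/(-12)^3) · (1 − w/(-12))^{−3}.
By the binomial series (1−u)^{−3} = Σ_{n≥0} C(n+2, 2) u^n for |u|<1, with u = w/(-12):
  c_n = C(n+2, 2) / (-12)^(n+3).
  c_0 = 1/(-12)^3 = -1/1728.
  c_1 = 3/(-12)^4 = 1/6912.
  c_2 = 6/(-12)^5 = -1/41472.
  c_3 = 10/(-12)^6 = 5/1492992.
The series is valid for |w/d| < 1, i.e. |z − z₀| < |d|.
Radius of convergence: R = |-4 − z₀| = |-12| = 12 (distance from z₀ to the singularity z = -4).

c_0 = -1/1728, c_1 = 1/6912, c_2 = -1/41472, c_3 = 5/1492992; R = 12.


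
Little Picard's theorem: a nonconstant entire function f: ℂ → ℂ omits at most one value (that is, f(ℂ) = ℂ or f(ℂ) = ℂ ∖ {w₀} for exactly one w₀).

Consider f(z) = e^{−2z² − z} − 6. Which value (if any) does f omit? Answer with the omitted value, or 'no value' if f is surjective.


Little Picard bounds the complement of f(ℂ) to at most one point.
The exponent g(z) = −2z² − z is a nonconstant polynomial, hence surjective onto ℂ. So e^{g(z)} takes every value in {e^w : w ∈ ℂ} = ℂ ∖ {0}. Adding -6 shifts the range to ℂ ∖ {-6}. f omits exactly -6.

Omitted value: -6.


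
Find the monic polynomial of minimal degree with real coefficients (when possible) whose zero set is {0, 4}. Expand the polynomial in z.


The polynomial is p(z) = ∏_{α ∈ S} (z − α), where S = {0, 4}.
Expanding the product yields: p(z) = z^2 -4·z.
The resulting polynomial has degree 2 and real coefficients as required.

p(z) = z^2 -4·z.


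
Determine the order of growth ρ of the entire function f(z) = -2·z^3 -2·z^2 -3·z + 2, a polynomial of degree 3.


|f(z)| ≤ Σ|c_k|·r^k = O(r^3) as r → ∞. Polynomial growth is O(e^{r^ε}) for every ε > 0 (since r^3/e^{r^ε} → 0), so ρ ≤ ε for all ε > 0, i.e. ρ = 0. Every nonconstant polynomial has order 0.
Therefore ρ = 0.

Order ρ = 0.


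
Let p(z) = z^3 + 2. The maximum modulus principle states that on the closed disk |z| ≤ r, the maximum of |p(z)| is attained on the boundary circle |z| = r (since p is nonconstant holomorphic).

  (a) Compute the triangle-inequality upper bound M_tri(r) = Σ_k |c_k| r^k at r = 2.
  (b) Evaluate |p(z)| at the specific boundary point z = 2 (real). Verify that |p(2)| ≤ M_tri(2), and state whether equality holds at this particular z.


Coefficients: c_0 = 2, c_1 = 0, c_2 = 0, c_3 = 1. Radius r = 2.
Part (a). Triangle bound: M_tri(r) = Σ_k |c_k| r^k
  = |2|·2^0 + |0|·2^1 + |0|·2^2 + |1|·2^3
  = 2 + 0 + 0 + 8 = 10.
This bounds M(r) := max_{|z|=r} |p(z)| from above; equality holds iff all terms c_k z^k can be made to align in phase at a single z on |z|=r.
Part (b). At z = 2 (real, on the circle |z| = r):
  p(2) = (2)·2^0 + (0)·2^1 + (0)·2^2 + (1)·2^3 = 10.
  |p(2)| = 10.
Since all nonzero coefficients share the same sign, |p(2)| = 10 = M_tri(2); the triangle bound is attained at z = 2, so in fact M(r) = 10.

M_tri(2) = 10; |p(2)| = 10; equality at z=2: yes.


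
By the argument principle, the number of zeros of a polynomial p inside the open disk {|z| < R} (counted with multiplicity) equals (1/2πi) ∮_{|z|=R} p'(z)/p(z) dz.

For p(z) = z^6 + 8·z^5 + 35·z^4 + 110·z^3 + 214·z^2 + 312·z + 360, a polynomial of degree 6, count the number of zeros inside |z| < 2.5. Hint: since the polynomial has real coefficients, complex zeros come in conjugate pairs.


The zeros of p are: -3, (0 + 2i), (0 - 2i), -3, (-1 + 3i), (-1 - 3i).
Their magnitudes are: 3, 2, 2, 3, 3.162, 3.162.
Zeros with |z| < R = 2.5: (0 + 2i), (0 - 2i).
Count = 2.
By the argument principle, (1/2πi) ∮_{|z|=R} p'(z)/p(z) dz equals exactly this count.

Number of zeros inside |z| < 2.5: 2.


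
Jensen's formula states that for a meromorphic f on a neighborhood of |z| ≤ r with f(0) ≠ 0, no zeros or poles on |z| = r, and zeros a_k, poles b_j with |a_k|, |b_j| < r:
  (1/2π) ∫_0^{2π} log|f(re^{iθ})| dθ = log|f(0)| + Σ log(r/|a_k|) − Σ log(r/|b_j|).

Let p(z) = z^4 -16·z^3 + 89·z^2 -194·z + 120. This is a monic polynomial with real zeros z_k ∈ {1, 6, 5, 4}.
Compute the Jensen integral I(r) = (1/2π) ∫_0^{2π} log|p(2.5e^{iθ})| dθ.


Zeros: 1, 4, 5, 6; r = 2.5.
Inside |z| < r: 1. Outside (|z| ≥ r): 4, 5, 6.
p(0) = 120, so log|p(0)| = log(120) = 4.7875.
Apply Jensen: I(r) = log|p(0)| + Σ_k log(r/|z_k|), summed over zeros inside |z| < r.
  log(r/|z_k|) for z_k = 1: log(2.5/1) = 0.9163
  Outside zeros (4, 5, 6) contribute nothing to the Jensen sum.
Sum over inside zeros: 0.9163.
I(r) = log|p(0)| + (inside sum) = 4.7875 + 0.9163 = 5.7038.
Note: since some zeros are outside |z| ≤ r, the simplified n·log(r) form does NOT apply — only the inside zeros contribute.

I(r) ≈ 5.7038.


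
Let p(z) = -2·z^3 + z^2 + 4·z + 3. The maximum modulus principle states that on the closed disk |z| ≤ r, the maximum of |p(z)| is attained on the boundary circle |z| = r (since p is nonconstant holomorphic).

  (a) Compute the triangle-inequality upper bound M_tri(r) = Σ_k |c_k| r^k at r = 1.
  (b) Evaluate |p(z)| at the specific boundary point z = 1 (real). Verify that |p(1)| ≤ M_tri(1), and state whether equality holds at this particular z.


Coefficients: c_0 = 3, c_1 = 4, c_2 = 1, c_3 = -2. Radius r = 1.
Part (a). Triangle bound: M_tri(r) = Σ_k |c_k| r^k
  = |3|·1^0 + |4|·1^1 + |1|·1^2 + |-2|·1^3
  = 3 + 4 + 1 + 2 = 10.
This bounds M(r) := max_{|z|=r} |p(z)| from above; equality holds iff all terms c_k z^k can be made to align in phase at a single z on |z|=r.
Part (b). At z = 1 (real, on the circle |z| = r):
  p(1) = (3)·1^0 + (4)·1^1 + (1)·1^2 + (-2)·1^3 = 6.
  |p(1)| = 6.
Check: |p(1)| = 6 ≤ 10 = M_tri(1). ✓ Equality does not hold at z = 1 (the coefficients have mixed signs, so the terms do not all align in phase there).

M_tri(1) = 10; |p(1)| = 6; equality at z=1: no.


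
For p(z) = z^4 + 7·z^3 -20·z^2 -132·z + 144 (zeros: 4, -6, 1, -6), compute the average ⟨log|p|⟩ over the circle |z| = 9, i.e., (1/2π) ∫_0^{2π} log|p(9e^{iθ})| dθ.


Zeros: -6, -6, 1, 4; r = 9.
Inside |z| < r: -6, -6, 1, 4. Outside (|z| ≥ r): ∅.
p(0) = 144, so log|p(0)| = log(144) = 4.9698.
Apply Jensen: I(r) = log|p(0)| + Σ_k log(r/|z_k|), summed over zeros inside |z| < r.
  log(r/|z_k|) for z_k = 4: log(9/4) = 0.8109
  log(r/|z_k|) for z_k = -6: log(9/6) = 0.4055
  log(r/|z_k|) for z_k = 1: log(9/1) = 2.1972
  log(r/|z_k|) for z_k = -6: log(9/6) = 0.4055
Sum over inside zeros: 3.8191.
I(r) = log|p(0)| + (inside sum) = 4.9698 + 3.8191 = 8.7889.
Closed form (all zeros inside, monic): I(r) = n·log(r) = 4·log(9) = 8.7889. ✓

I(r) ≈ 8.7889.


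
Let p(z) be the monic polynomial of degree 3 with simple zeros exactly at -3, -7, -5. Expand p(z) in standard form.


The polynomial is p(z) = ∏_{α ∈ S} (z − α), where S = {-3, -7, -5}.
Expanding the product yields: p(z) = z^3 + 15·z^2 + 71·z + 105.
The resulting polynomial has degree 3 and real coefficients as required.

p(z) = z^3 + 15·z^2 + 71·z + 105.


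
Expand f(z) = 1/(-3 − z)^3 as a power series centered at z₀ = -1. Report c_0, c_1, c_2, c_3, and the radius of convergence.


Let w = z − z₀, so z = z₀ + w.
Then -3 − z = -3 − (z₀ + w) = (-3 − z₀) − w = -2 − w.
f(z) = 1/(-2 − w)^3 = (1/(-2)^3) · (1 − w/(-2))^{−3}.
By the binomial series (1−u)^{−3} = Σ_{n≥0} C(n+2, 2) u^n for |u|<1, with u = w/(-2):
  c_n = C(n+2, 2) / (-2)^(n+3).
  c_0 = 1/(-2)^3 = -1/8.
  c_1 = 3/(-2)^4 = 3/16.
  c_2 = 6/(-2)^5 = -3/16.
  c_3 = 10/(-2)^6 = 5/32.
The series is valid for |w/d| < 1, i.e. |z − z₀| < |d|.
Radius of convergence: R = |-3 − z₀| = |-2| = 2 (distance from z₀ to the singularity z = -3).

c_0 = -1/8, c_1 = 3/16, c_2 = -3/16, c_3 = 5/32; R = 2.


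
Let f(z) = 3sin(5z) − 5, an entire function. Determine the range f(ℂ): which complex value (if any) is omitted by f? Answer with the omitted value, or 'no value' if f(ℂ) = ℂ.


Little Picard bounds the complement of f(ℂ) to at most one point.
sin is entire and surjective onto ℂ: for every w ∈ ℂ, sin(ζ) = w has a solution ζ ∈ ℂ (e.g., via the complex inverse arcsin). With ζ = 5z this gives z = ζ/(5). Then 3·sin(5z) takes every value in 3·ℂ = ℂ, and adding -5 is a bijection of ℂ. So f is surjective and omits no value. (Note: only on the real line is sin bounded by [−1, 1].)

Omitted value: no value.


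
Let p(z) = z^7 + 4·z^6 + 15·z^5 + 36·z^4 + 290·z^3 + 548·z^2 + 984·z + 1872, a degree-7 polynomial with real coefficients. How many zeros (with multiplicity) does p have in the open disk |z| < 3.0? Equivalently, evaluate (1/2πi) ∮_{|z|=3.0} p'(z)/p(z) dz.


The zeros of p are: (-3 + 3i), (-3 - 3i), -2, (2 + 3i), (2 - 3i), (0 + 2i), (0 - 2i).
Their magnitudes are: 4.243, 4.243, 2, 3.606, 3.606, 2, 2.
Zeros with |z| < R = 3.0: -2, (0 + 2i), (0 - 2i).
Count = 3.
By the argument principle, (1/2πi) ∮_{|z|=R} p'(z)/p(z) dz equals exactly this count.

Number of zeros inside |z| < 3.0: 3.


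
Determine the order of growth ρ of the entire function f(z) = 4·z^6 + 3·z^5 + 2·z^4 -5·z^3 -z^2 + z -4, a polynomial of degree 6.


|f(z)| ≤ Σ|c_k|·r^k = O(r^6) as r → ∞. Polynomial growth is O(e^{r^ε}) for every ε > 0 (since r^6/e^{r^ε} → 0), so ρ ≤ ε for all ε > 0, i.e. ρ = 0. Every nonconstant polynomial has order 0.
Therefore ρ = 0.

Order ρ = 0.


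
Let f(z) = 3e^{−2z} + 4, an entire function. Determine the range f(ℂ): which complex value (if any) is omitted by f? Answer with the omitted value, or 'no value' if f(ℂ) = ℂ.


Little Picard bounds the complement of f(ℂ) to at most one point.
e^{−2z} is never zero on ℂ, so 3·e^{−2z} takes every value in ℂ ∖ {0}. Adding 4 shifts the range to ℂ ∖ {4}. Thus f omits exactly the value 4.

Omitted value: 4.


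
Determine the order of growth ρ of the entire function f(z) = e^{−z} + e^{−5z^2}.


Each summand is entire of order 1 and 2 respectively (as in the single-exponential case). The order of a sum is at most the max of the orders, so ρ ≤ 2. For the lower bound: on |z|=r choose arg z so that -5z^2 is real positive; then |e^{-5z^2}| = e^{5r^2} while |e^{-1z}| ≤ e^{1r^1} = o(e^{5r^2}). So |f| ≥ e^{5r^2}(1 − o(1)) and ρ ≥ 2. Hence ρ = max(1, 2) = 2.
Therefore ρ = 2.

Order ρ = 2.


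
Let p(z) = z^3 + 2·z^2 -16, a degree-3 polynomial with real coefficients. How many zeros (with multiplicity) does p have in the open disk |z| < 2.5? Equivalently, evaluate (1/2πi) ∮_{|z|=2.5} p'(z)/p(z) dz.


The zeros of p are: (-2 + 2i), (-2 - 2i), 2.
Their magnitudes are: 2.828, 2.828, 2.
Zeros with |z| < R = 2.5: 2.
Count = 1.
By the argument principle, (1/2πi) ∮_{|z|=R} p'(z)/p(z) dz equals exactly this count.

Number of zeros inside |z| < 2.5: 1.


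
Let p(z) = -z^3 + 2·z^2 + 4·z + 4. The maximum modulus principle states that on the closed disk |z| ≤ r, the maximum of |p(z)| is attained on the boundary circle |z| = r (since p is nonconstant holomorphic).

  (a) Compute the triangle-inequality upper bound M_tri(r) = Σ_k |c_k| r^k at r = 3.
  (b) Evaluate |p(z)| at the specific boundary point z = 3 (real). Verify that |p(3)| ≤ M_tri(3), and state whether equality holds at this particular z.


Coefficients: c_0 = 4, c_1 = 4, c_2 = 2, c_3 = -1. Radius r = 3.
Part (a). Triangle bound: M_tri(r) = Σ_k |c_k| r^k
  = |4|·3^0 + |4|·3^1 + |2|·3^2 + |-1|·3^3
  = 4 + 12 + 18 + 27 = 61.
This bounds M(r) := max_{|z|=r} |p(z)| from above; equality holds iff all terms c_k z^k can be made to align in phase at a single z on |z|=r.
Part (b). At z = 3 (real, on the circle |z| = r):
  p(3) = (4)·3^0 + (4)·3^1 + (2)·3^2 + (-1)·3^3 = 7.
  |p(3)| = 7.
Check: |p(3)| = 7 ≤ 61 = M_tri(3). ✓ Equality does not hold at z = 3 (the coefficients have mixed signs, so the terms do not all align in phase there).

M_tri(3) = 61; |p(3)| = 7; equality at z=3: no.


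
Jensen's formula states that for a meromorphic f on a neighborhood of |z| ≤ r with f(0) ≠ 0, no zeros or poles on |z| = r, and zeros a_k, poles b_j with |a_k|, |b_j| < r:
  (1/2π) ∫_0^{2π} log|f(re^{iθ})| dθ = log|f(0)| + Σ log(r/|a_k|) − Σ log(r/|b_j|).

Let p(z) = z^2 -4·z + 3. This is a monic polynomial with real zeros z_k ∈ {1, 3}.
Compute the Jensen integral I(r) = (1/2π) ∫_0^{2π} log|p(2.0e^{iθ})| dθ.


Zeros: 1, 3; r = 2.0.
Inside |z| < r: 1. Outside (|z| ≥ r): 3.
p(0) = 3, so log|p(0)| = log(3) = 1.0986.
Apply Jensen: I(r) = log|p(0)| + Σ_k log(r/|z_k|), summed over zeros inside |z| < r.
  log(r/|z_k|) for z_k = 1: log(2.0/1) = 0.6931
  Outside zeros (3) contribute nothing to the Jensen sum.
Sum over inside zeros: 0.6931.
I(r) = log|p(0)| + (inside sum) = 1.0986 + 0.6931 = 1.7918.
Note: since some zeros are outside |z| ≤ r, the simplified n·log(r) form does NOT apply — only the inside zeros contribute.

I(r) ≈ 1.7918.


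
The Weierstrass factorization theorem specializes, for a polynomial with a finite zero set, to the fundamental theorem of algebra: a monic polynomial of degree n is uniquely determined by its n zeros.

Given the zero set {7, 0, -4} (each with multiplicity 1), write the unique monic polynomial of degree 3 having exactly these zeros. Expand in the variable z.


The polynomial is p(z) = ∏_{α ∈ S} (z − α), where S = {7, 0, -4}.
Expanding the product yields: p(z) = z^3 -3·z^2 -28·z.
The resulting polynomial has degree 3 and real coefficients as required.

p(z) = z^3 -3·z^2 -28·z.


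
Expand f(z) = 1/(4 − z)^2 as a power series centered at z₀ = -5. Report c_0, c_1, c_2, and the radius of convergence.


Let w = z − z₀, so z = z₀ + w.
Then 4 − z = 4 − (z₀ + w) = (4 − z₀) − w = 9 − w.
f(z) = 1/(9 − w)^2 = (1/(9)^2) · (1 − w/(9))^{−2}.
By the binomial series (1−u)^{−2} = Σ_{n≥0} C(n+1, 1) u^n for |u|<1, with u = w/(9):
  c_n = C(n+1, 1) / (9)^(n+2).
  c_0 = 1/(9)^2 = 1/81.
  c_1 = 2/(9)^3 = 2/729.
  c_2 = 3/(9)^4 = 1/2187.
The series is valid for |w/d| < 1, i.e. |z − z₀| < |d|.
Radius of convergence: R = |4 − z₀| = |9| = 9 (distance from z₀ to the singularity z = 4).

c_0 = 1/81, c_1 = 2/729, c_2 = 1/2187; R = 9.


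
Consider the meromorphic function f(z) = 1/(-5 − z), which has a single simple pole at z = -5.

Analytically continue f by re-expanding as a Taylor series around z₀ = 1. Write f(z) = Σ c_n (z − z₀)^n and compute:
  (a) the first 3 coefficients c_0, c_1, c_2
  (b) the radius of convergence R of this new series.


Let w = z − z₀, so z = z₀ + w.
Then -5 − z = -5 − (z₀ + w) = (-5 − z₀) − w = -6 − w.
f(z) = 1/(-6 − w) = (1/(-6)) · 1/(1 − w/(-6)) = Σ_{n≥0} w^n / (-6)^(n+1).
So c_n = 1/(-6)^(n+1):
  c_0 = 1/(-6)^1 = -1/6.
  c_1 = 1/(-6)^2 = 1/36.
  c_2 = 1/(-6)^3 = -1/216.
The series is valid for |w/d| < 1, i.e. |z − z₀| < |d|.
Radius of convergence: R = |-5 − z₀| = |-6| = 6 (distance from z₀ to the singularity z = -5).

c_0 = -1/6, c_1 = 1/36, c_2 = -1/216; R = 6.


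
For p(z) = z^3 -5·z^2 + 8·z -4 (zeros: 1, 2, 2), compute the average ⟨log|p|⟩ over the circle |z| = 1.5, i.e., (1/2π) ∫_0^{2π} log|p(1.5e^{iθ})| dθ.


Zeros: 1, 2, 2; r = 1.5.
Inside |z| < r: 1. Outside (|z| ≥ r): 2, 2.
p(0) = -4, so log|p(0)| = log(4) = 1.3863.
Apply Jensen: I(r) = log|p(0)| + Σ_k log(r/|z_k|), summed over zeros inside |z| < r.
  log(r/|z_k|) for z_k = 1: log(1.5/1) = 0.4055
  Outside zeros (2, 2) contribute nothing to the Jensen sum.
Sum over inside zeros: 0.4055.
I(r) = log|p(0)| + (inside sum) = 1.3863 + 0.4055 = 1.7918.
Note: since some zeros are outside |z| ≤ r, the simplified n·log(r) form does NOT apply — only the inside zeros contribute.

I(r) ≈ 1.7918.


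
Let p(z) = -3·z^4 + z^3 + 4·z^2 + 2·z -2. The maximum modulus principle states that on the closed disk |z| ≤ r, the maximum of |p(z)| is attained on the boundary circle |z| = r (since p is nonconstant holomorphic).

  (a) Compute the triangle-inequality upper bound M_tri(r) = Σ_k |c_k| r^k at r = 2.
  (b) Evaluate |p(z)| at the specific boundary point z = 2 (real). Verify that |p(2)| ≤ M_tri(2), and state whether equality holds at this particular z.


Coefficients: c_0 = -2, c_1 = 2, c_2 = 4, c_3 = 1, c_4 = -3. Radius r = 2.
Part (a). Triangle bound: M_tri(r) = Σ_k |c_k| r^k
  = |-2|·2^0 + |2|·2^1 + |4|·2^2 + |1|·2^3 + |-3|·2^4
  = 2 + 4 + 16 + 8 + 48 = 78.
This bounds M(r) := max_{|z|=r} |p(z)| from above; equality holds iff all terms c_k z^k can be made to align in phase at a single z on |z|=r.
Part (b). At z = 2 (real, on the circle |z| = r):
  p(2) = (-2)·2^0 + (2)·2^1 + (4)·2^2 + (1)·2^3 + (-3)·2^4 = -22.
  |p(2)| = 22.
Check: |p(2)| = 22 ≤ 78 = M_tri(2). ✓ Equality does not hold at z = 2 (the coefficients have mixed signs, so the terms do not all align in phase there).

M_tri(2) = 78; |p(2)| = 22; equality at z=2: no.


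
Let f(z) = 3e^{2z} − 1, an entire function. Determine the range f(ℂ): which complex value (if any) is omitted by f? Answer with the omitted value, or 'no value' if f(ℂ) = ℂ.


Little Picard bounds the complement of f(ℂ) to at most one point.
e^{2z} is never zero on ℂ, so 3·e^{2z} takes every value in ℂ ∖ {0}. Adding -1 shifts the range to ℂ ∖ {-1}. Thus f omits exactly the value -1.

Omitted value: -1.


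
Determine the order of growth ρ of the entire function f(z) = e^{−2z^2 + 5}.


|e^{−2z^2 + 5}| = e^{Re(-2·z^2) + 5} ≤ e^{2|z|^2 + 5} = e^{2r^2 + 5} on |z| = r, so ρ ≤ 2. Choosing z on |z|=r so that -2·z^2 is real positive (always possible by picking arg z appropriately) gives |f(z)| = e^{2r^2 + 5}, matching the bound. The additive constant 5 does not affect log log M(r) ~ 2·log r. Hence ρ = 2.
Therefore ρ = 2.

Order ρ = 2.


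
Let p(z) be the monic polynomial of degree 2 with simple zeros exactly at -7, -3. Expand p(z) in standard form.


The polynomial is p(z) = ∏_{α ∈ S} (z − α), where S = {-7, -3}.
Expanding the product yields: p(z) = z^2 + 10·z + 21.
The resulting polynomial has degree 2 and real coefficients as required.

p(z) = z^2 + 10·z + 21.


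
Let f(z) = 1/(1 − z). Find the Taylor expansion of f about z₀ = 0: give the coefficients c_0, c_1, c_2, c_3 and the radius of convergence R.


Let w = z − z₀, so z = z₀ + w.
Then 1 − z = 1 − (z₀ + w) = (1 − z₀) − w = 1 − w.
f(z) = 1/(1 − w) = (1/(1)) · 1/(1 − w/(1)) = Σ_{n≥0} w^n / (1)^(n+1).
So c_n = 1/(1)^(n+1):
  c_0 = 1/(1)^1 = 1.
  c_1 = 1/(1)^2 = 1.
  c_2 = 1/(1)^3 = 1.
  c_3 = 1/(1)^4 = 1.
The series is valid for |w/d| < 1, i.e. |z − z₀| < |d|.
Radius of convergence: R = |1 − z₀| = |1| = 1 (distance from z₀ to the singularity z = 1).

c_0 = 1, c_1 = 1, c_2 = 1, c_3 = 1; R = 1.


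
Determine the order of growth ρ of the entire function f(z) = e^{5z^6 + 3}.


|e^{5z^6 + 3}| = e^{Re(5·z^6) + 3} ≤ e^{5|z|^6 + 3} = e^{5r^6 + 3} on |z| = r, so ρ ≤ 6. Choosing z on |z|=r so that 5·z^6 is real positive (always possible by picking arg z appropriately) gives |f(z)| = e^{5r^6 + 3}, matching the bound. The additive constant 3 does not affect log log M(r) ~ 6·log r. Hence ρ = 6.
Therefore ρ = 6.

Order ρ = 6.


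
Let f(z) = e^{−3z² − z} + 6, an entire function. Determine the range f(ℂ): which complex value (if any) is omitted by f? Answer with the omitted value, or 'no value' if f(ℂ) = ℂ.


Little Picard bounds the complement of f(ℂ) to at most one point.
The exponent g(z) = −3z² − z is a nonconstant polynomial, hence surjective onto ℂ. So e^{g(z)} takes every value in {e^w : w ∈ ℂ} = ℂ ∖ {0}. Adding 6 shifts the range to ℂ ∖ {6}. f omits exactly 6.

Omitted value: 6.


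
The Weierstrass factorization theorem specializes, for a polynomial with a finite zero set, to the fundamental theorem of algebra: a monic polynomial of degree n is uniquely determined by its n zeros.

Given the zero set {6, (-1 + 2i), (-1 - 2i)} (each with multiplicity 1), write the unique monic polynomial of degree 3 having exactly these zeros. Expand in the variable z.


The polynomial is p(z) = ∏_{α ∈ S} (z − α), where S = {6, (-1 + 2i), (-1 - 2i)}.
Expanding the product yields: p(z) = z^3 -4·z^2 -7·z -30.
Note conjugate pairs combine to real quadratics: (z − (-1+2i))(z − (-1−2i)) = z² + 2z + 5.
The resulting polynomial has degree 3 and real coefficients as required.

p(z) = z^3 -4·z^2 -7·z -30.


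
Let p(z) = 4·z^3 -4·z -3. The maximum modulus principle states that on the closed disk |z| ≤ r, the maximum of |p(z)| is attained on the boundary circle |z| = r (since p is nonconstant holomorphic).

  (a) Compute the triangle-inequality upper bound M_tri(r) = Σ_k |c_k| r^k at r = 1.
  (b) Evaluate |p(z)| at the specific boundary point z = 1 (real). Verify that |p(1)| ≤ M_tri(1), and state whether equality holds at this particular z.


Coefficients: c_0 = -3, c_1 = -4, c_2 = 0, c_3 = 4. Radius r = 1.
Part (a). Triangle bound: M_tri(r) = Σ_k |c_k| r^k
  = |-3|·1^0 + |-4|·1^1 + |0|·1^2 + |4|·1^3
  = 3 + 4 + 0 + 4 = 11.
This bounds M(r) := max_{|z|=r} |p(z)| from above; equality holds iff all terms c_k z^k can be made to align in phase at a single z on |z|=r.
Part (b). At z = 1 (real, on the circle |z| = r):
  p(1) = (-3)·1^0 + (-4)·1^1 + (0)·1^2 + (4)·1^3 = -3.
  |p(1)| = 3.
Check: |p(1)| = 3 ≤ 11 = M_tri(1). ✓ Equality does not hold at z = 1 (the coefficients have mixed signs, so the terms do not all align in phase there).

M_tri(1) = 11; |p(1)| = 3; equality at z=1: no.
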